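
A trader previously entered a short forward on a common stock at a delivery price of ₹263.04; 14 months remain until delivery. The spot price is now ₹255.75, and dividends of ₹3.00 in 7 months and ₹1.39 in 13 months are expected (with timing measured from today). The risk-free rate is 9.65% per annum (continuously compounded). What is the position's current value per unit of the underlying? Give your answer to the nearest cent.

-₹16.63

PV(remaining dividends) I = 3.00·e^(−0.0965·7/12) + 1.39·e^(−0.0965·13/12) = 4.0878
Current forward F = (S − I)·e^(rT) = (255.75 − 4.0878)·e^(0.0965·14/12) = 251.6622 × 1.119166 = 281.6518
Value (long) = (F − K)·e^(−rT) = (281.6518 − 263.04) × 0.893523 = 16.6301
Short position value = −(long value) = -₹16.63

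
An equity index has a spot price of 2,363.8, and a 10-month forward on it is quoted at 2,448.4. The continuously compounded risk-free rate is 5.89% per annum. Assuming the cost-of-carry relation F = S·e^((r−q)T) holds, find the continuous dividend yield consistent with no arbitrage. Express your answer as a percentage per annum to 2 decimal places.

From F = S·e^((r−q)T): (r − q) = ln(F/S)/T
ln(2448.4/2363.8) = ln(1.035790) = 0.035164
(r − q) = 0.035164 / (10/12) = 0.042197
q = r − ln(F/S)/T = 0.0589 − 0.042197 = 0.016703
q = 1.67%

1.67%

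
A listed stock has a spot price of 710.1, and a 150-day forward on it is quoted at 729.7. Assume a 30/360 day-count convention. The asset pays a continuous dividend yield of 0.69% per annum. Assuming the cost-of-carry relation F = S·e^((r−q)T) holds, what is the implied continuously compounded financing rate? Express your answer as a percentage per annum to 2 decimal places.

From F = S·e^((r−q)T): (r − q) = ln(F/S)/T
ln(729.7/710.1) = ln(1.027602) = 0.027228
(r − q) = 0.027228 / (150/360) = 0.065347
r = ln(F/S)/T + q = 0.065347 + 0.0069 = 0.072247
r = 7.22%

7.22%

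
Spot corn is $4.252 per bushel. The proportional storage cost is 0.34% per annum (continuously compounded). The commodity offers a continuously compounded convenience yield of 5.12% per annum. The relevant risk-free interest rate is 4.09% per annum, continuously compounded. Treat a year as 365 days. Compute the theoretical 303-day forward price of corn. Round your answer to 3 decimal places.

Net carry = r + u − y = 0.0409 + 0.0034 − 0.0512 = -0.0069
F = S·e^((r+u−y)T) = 4.252 · e^(-0.0069 × 303/365) = 4.252 · e^-0.005728
= 4.252 × 0.994288 = $4.228 per bushel

$4.228 per bushel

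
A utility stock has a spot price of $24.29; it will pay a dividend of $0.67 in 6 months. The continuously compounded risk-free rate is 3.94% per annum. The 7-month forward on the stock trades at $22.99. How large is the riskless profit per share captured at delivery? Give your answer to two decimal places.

$1.19 per share

PV(dividends) I = 0.67·e^(−0.0394·6/12) = 0.6569
Fair forward F* = (S − I)·e^(rT) = (24.29 − 0.6569)·e^0.022983 = 23.6331 × 1.023249 = 24.1825
Market $22.99 < fair 24.1825: forward underpriced → reverse cash-and-carry (short the stock, invest proceeds at r, pay the dividends, go long the forward).
Profit at T = |F_mkt − F*| = |22.99 − 24.1825| = $1.19 per share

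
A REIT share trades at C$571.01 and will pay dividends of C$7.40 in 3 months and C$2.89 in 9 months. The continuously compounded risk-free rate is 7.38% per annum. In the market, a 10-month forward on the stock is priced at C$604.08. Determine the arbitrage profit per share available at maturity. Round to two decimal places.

PV(dividends) I = 7.40·e^(−0.0738·3/12) + 2.89·e^(−0.0738·9/12) = 9.9991
Fair forward F* = (S − I)·e^(rT) = (571.01 − 9.9991)·e^0.061500 = 561.0109 × 1.063430 = 596.5958
Market C$604.08 > fair 596.5958: forward overpriced → cash-and-carry (borrow at r, buy the stock and collect the dividends, short the forward).
Profit at T = |F_mkt − F*| = |604.08 − 596.5958| = C$7.48 per share

C$7.48 per share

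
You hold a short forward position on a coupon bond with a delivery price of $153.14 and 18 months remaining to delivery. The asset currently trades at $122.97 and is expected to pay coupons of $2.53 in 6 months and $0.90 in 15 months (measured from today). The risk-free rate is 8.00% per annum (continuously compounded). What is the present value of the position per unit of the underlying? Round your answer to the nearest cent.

PV(remaining coupons) I = 2.53·e^(−0.0800·6/12) + 0.90·e^(−0.0800·15/12) = 3.2452
Current forward F = (S − I)·e^(rT) = (122.97 − 3.2452)·e^(0.0800·18/12) = 119.7248 × 1.127497 = 134.9894
Value (long) = (F − K)·e^(−rT) = (134.9894 − 153.14) × 0.886920 = -16.0981
Short position value = −(long value) = $16.10

$16.10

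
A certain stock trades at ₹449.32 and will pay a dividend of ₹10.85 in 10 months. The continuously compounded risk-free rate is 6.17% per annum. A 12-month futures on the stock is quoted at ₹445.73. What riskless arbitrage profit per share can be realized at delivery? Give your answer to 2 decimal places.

₹21.22 per share

PV(dividends) I = 10.85·e^(−0.0617·10/12) = 10.3062
Fair futures F* = (S − I)·e^(rT) = (449.32 − 10.3062)·e^0.061700 = 439.0138 × 1.063643 = 466.9540
Market ₹445.73 < fair 466.9540: forward underpriced → reverse cash-and-carry (short the stock, invest proceeds at r, pay the dividends, go long the forward).
Profit at T = |F_mkt − F*| = |445.73 − 466.9540| = ₹21.22 per share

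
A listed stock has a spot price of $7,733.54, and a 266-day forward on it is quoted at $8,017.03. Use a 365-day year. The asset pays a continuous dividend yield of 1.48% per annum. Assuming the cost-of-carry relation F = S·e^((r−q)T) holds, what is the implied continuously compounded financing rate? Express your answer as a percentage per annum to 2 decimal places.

From F = S·e^((r−q)T): (r − q) = ln(F/S)/T
ln(8017.03/7733.54) = ln(1.036657) = 0.036001
(r − q) = 0.036001 / (266/365) = 0.049400
r = ln(F/S)/T + q = 0.049400 + 0.0148 = 0.064200
r = 6.42%

6.42%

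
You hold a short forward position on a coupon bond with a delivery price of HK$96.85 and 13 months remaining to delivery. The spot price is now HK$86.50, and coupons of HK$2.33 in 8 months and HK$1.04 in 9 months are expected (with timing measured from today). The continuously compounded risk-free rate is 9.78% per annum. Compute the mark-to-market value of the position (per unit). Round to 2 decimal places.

PV(remaining coupons) I = 2.33·e^(−0.0978·8/12) + 1.04·e^(−0.0978·9/12) = 3.1494
Current forward F = (S − I)·e^(rT) = (86.50 − 3.1494)·e^(0.0978·13/12) = 83.3506 × 1.111766 = 92.6664
Value (long) = (F − K)·e^(−rT) = (92.6664 − 96.85) × 0.899470 = -3.7630
Short position value = −(long value) = HK$3.76

HK$3.76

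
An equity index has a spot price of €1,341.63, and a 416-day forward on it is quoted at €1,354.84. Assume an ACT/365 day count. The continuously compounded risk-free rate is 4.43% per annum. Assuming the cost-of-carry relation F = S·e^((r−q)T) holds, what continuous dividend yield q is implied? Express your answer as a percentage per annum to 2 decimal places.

3.57%

From F = S·e^((r−q)T): (r − q) = ln(F/S)/T
ln(1354.84/1341.63) = ln(1.009846) = 0.009798
(r − q) = 0.009798 / (416/365) = 0.008597
q = r − ln(F/S)/T = 0.0443 − 0.008597 = 0.035703
q = 3.57%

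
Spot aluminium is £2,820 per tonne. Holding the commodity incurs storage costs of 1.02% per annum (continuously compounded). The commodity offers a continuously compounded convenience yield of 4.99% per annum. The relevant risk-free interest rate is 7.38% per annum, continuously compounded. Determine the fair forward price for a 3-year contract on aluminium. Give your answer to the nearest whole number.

£3,124 per tonne

Net carry = r + u − y = 0.0738 + 0.0102 − 0.0499 = 0.0341
F = S·e^((r+u−y)T) = 2820 · e^(0.0341 × 3) = 2820 · e^0.102300
= 2820 × 1.107716 = £3,124 per tonne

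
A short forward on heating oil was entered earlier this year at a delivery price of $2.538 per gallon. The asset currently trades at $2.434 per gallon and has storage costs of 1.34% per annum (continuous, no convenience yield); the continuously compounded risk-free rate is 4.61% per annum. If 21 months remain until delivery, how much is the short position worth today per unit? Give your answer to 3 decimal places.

Current fair forward for the remaining 21 months: F = S·e^((r + u)·T), (r + u) = 0.0461 + 0.0134 = 0.0595
F = 2.434 · e^(0.0595 × 21/12) = 2.434 × 1.109739 = 2.7011
Value of long forward = (F − K)·e^(−rT) = (2.7011 − 2.538) · e^(−0.0461·21/12)
= 0.1631 × 0.922493 = 0.150
Short position value = −(long value) = -$0.150

-$0.150 per gallon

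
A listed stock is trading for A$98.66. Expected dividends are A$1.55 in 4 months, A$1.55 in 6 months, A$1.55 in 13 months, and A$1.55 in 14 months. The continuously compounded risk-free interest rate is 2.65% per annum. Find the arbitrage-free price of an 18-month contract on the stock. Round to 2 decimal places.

A$96.34

PV(dividends) I = 1.55·e^(−0.0265·4/12) + 1.55·e^(−0.0265·6/12) + 1.55·e^(−0.0265·13/12) + 1.55·e^(−0.0265·14/12)
I = 1.5364 + 1.5296 + 1.5061 + 1.5028 = 6.0749
F = (S − I)·e^(rT) = (98.66 − 6.0749) · e^(0.0265·18/12)
= 92.5851 · e^0.039750 = 92.5851 × 1.040551 = A$96.34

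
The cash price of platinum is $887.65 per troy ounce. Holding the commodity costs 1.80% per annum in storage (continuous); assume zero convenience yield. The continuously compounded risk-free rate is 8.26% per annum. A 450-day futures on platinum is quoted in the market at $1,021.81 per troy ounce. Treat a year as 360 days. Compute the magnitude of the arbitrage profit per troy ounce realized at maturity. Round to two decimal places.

Fair futures: F* = S·e^(carry·T), with carry = (r + u) = 0.0826 + 0.0180 = 0.1006
F* = 887.65 · e^(0.1006 × 450/360) = 887.65 · e^0.125750 = 887.65 × 1.133999 = $1006.5942
Market $1021.81 > fair $1006.5942: forward overpriced → cash-and-carry (buy spot, short the forward).
At maturity, profit = |F_mkt − F*| = |1021.81 − 1006.5942| = $15.22 per troy ounce

$15.22 per troy ounce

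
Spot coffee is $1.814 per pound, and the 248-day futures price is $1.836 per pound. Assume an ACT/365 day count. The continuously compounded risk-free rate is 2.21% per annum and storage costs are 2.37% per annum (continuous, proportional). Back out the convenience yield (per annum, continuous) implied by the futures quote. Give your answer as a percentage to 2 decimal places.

2.81%

F = S·e^((r+u−y)T) ⇒ (r+u−y) = ln(F/S)/T
ln(1.836/1.814) = 0.012055; /T ⇒ 0.017742
y = r + u − ln(F/S)/T = 0.0221 + 0.0237 − 0.017742 = 0.028058
y = 2.81%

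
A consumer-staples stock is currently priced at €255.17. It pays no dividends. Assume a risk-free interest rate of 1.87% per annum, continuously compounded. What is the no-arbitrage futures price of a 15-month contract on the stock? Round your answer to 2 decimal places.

F = S·e^(rT) = 255.17 · e^(0.0187 × 15/12)
= 255.17 · e^0.023375 = 255.17 × 1.023650
F = €261.20

€261.20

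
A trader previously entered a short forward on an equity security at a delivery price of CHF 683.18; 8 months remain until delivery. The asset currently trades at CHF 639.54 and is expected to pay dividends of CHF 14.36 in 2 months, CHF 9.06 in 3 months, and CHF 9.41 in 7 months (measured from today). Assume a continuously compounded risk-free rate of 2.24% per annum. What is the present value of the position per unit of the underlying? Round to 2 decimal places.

CHF 66.12

PV(remaining dividends) I = 14.36·e^(−0.0224·2/12) + 9.06·e^(−0.0224·3/12) + 9.41·e^(−0.0224·7/12) = 32.6037
Current forward F = (S − I)·e^(rT) = (639.54 − 32.6037)·e^(0.0224·8/12) = 606.9363 × 1.015045 = 616.0677
Value (long) = (F − K)·e^(−rT) = (616.0677 − 683.18) × 0.985178 = -66.1176
Short position value = −(long value) = CHF 66.12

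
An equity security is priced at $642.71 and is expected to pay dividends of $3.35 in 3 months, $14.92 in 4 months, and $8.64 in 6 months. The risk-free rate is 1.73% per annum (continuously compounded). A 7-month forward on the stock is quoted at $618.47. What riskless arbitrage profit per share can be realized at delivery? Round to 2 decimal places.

PV(dividends) I = 3.35·e^(−0.0173·3/12) + 14.92·e^(−0.0173·4/12) + 8.64·e^(−0.0173·6/12) = 26.7353
Fair forward F* = (S − I)·e^(rT) = (642.71 − 26.7353)·e^0.010092 = 615.9747 × 1.010143 = 622.2225
Market $618.47 < fair 622.2225: forward underpriced → reverse cash-and-carry (short the stock, invest proceeds at r, pay the dividends, go long the forward).
Profit at T = |F_mkt − F*| = |618.47 − 622.2225| = $3.75 per share

$3.75 per share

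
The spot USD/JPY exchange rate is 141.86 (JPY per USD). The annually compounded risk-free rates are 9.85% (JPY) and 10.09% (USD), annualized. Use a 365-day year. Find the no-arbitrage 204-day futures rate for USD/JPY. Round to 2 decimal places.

141.69

By covered interest parity, F = S · (1+r_JPY)^T / (1+r_USD)^T
= 141.86 × 1.053910 / 1.055196 = 141.86 × 0.998781
F = 141.69 JPY per USD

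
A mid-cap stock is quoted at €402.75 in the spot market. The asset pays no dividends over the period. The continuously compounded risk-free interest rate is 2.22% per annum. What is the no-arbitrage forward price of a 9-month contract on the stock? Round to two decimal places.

€409.51

F = S·e^(rT) = 402.75 · e^(0.0222 × 9/12)
= 402.75 · e^0.016650 = 402.75 × 1.016789
F = €409.51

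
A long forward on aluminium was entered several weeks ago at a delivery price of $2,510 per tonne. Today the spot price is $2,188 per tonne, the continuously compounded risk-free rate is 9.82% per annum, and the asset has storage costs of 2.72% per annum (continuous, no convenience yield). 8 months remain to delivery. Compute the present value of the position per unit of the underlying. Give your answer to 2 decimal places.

-$122.90 per tonne

Current fair forward for the remaining 8 months: F = S·e^((r + u)·T), (r + u) = 0.0982 + 0.0272 = 0.1254
F = 2188 · e^(0.1254 × 8/12) = 2188 × 1.08719393 = 2378.7803
Value of long forward = (F − K)·e^(−rT) = (2378.7803 − 2510) · e^(−0.0982·8/12)
= -131.2197 × 0.93663027 = -122.90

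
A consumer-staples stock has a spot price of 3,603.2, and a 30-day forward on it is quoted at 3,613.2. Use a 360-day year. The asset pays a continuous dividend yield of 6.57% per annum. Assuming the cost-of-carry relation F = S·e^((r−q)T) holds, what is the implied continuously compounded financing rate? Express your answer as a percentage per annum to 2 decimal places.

9.90%

From F = S·e^((r−q)T): (r − q) = ln(F/S)/T
ln(3613.2/3603.2) = ln(1.002775) = 0.002771
(r − q) = 0.002771 / (30/360) = 0.033252
r = ln(F/S)/T + q = 0.033252 + 0.0657 = 0.098952
r = 9.90%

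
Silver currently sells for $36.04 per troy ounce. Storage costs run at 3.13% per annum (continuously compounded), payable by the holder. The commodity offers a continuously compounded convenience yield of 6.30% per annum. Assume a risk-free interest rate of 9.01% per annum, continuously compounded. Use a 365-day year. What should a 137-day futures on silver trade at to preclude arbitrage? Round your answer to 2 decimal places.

Net carry = r + u − y = 0.0901 + 0.0313 − 0.0630 = 0.0584
F = S·e^((r+u−y)T) = 36.04 · e^(0.0584 × 137/365) = 36.04 · e^0.021920
= 36.04 × 1.022162 = $36.84 per troy ounce

$36.84 per troy ounce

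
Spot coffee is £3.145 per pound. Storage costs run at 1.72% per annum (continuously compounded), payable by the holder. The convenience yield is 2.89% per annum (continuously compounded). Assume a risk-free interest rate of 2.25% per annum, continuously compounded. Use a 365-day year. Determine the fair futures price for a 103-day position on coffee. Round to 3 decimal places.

Net carry = r + u − y = 0.0225 + 0.0172 − 0.0289 = 0.0108
F = S·e^((r+u−y)T) = 3.145 · e^(0.0108 × 103/365) = 3.145 · e^0.003048
= 3.145 × 1.003053 = £3.155 per pound

£3.155 per pound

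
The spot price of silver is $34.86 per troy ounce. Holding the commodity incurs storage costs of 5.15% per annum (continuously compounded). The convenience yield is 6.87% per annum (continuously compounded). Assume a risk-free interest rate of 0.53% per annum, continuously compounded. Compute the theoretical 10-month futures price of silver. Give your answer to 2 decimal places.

$34.52 per troy ounce

Net carry = r + u − y = 0.0053 + 0.0515 − 0.0687 = -0.0119
F = S·e^((r+u−y)T) = 34.86 · e^(-0.0119 × 10/12) = 34.86 · e^-0.009917
= 34.86 × 0.990132 = $34.52 per troy ounce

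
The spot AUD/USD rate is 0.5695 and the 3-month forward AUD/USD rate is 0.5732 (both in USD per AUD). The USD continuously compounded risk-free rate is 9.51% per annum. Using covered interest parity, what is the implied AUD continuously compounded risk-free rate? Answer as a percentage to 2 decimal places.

F = S·e^((r_USD − r_AUD)T) ⇒ r_AUD = r_USD − ln(F/S)/T
ln(0.5732/0.5695) = 0.006476; /(3/12) = 0.025904
r_AUD = 0.0951 − 0.025904 = 0.069196
r_AUD = 6.92%

6.92%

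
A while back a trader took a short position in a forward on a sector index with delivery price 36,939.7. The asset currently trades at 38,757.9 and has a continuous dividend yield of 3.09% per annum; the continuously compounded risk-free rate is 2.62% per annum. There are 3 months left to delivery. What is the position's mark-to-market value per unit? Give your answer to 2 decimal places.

Current fair forward for the remaining 3 months: F = S·e^((r − q)·T), (r − q) = 0.0262 − 0.0309 = -0.0047
F = 38757.9 · e^(-0.0047 × 3/12) = 38757.9 × 0.99882569 = 38712.3862
Value of long forward = (F − K)·e^(−rT) = (38712.3862 − 36939.7) · e^(−0.0262·3/12)
= 1772.6862 × 0.99347140 = 1761.11
Short position value = −(long value) = -1761.11

-1761.11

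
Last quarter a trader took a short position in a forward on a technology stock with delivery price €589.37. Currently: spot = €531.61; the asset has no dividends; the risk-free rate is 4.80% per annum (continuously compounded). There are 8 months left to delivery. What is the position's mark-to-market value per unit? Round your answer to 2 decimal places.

Current fair forward for the remaining 8 months: F = S·e^(r·T), r = 0.0480
F = 531.61 · e^(0.0480 × 8/12) = 531.61 × 1.032518 = 548.8969
Value of long forward = (F − K)·e^(−rT) = (548.8969 − 589.37) · e^(−0.0480·8/12)
= -40.4731 × 0.968507 = -39.20
Short position value = −(long value) = €39.20

€39.20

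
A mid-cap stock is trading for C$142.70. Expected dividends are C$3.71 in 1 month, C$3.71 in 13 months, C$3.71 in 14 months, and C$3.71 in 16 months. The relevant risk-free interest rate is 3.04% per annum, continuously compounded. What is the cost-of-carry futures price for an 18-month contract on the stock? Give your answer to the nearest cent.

C$134.25

PV(dividends) I = 3.71·e^(−0.0304·1/12) + 3.71·e^(−0.0304·13/12) + 3.71·e^(−0.0304·14/12) + 3.71·e^(−0.0304·16/12)
I = 3.7006 + 3.5898 + 3.5807 + 3.5626 = 14.4337
F = (S − I)·e^(rT) = (142.70 − 14.4337) · e^(0.0304·18/12)
= 128.2663 · e^0.045600 = 128.2663 × 1.046656 = C$134.25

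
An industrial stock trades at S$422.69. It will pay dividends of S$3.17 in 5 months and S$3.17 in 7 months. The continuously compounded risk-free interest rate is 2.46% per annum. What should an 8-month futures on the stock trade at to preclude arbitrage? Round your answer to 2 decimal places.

S$423.31

PV(dividends) I = 3.17·e^(−0.0246·5/12) + 3.17·e^(−0.0246·7/12)
I = 3.1377 + 3.1248 = 6.2625
F = (S − I)·e^(rT) = (422.69 − 6.2625) · e^(0.0246·8/12)
= 416.4275 · e^0.016400 = 416.4275 × 1.016535 = S$423.31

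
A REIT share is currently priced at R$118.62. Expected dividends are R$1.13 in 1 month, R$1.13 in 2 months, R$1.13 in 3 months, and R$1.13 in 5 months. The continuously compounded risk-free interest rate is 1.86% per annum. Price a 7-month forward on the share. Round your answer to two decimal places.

R$115.36

PV(dividends) I = 1.13·e^(−0.0186·1/12) + 1.13·e^(−0.0186·2/12) + 1.13·e^(−0.0186·3/12) + 1.13·e^(−0.0186·5/12)
I = 1.1282 + 1.1265 + 1.1248 + 1.1213 = 4.5008
F = (S − I)·e^(rT) = (118.62 − 4.5008) · e^(0.0186·7/12)
= 114.1192 · e^0.010850 = 114.1192 × 1.010909 = R$115.36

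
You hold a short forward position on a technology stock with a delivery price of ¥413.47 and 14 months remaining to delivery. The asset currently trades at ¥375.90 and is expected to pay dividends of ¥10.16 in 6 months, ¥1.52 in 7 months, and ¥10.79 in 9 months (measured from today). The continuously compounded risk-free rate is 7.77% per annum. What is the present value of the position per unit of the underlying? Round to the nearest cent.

¥23.14

PV(remaining dividends) I = 10.16·e^(−0.0777·6/12) + 1.52·e^(−0.0777·7/12) + 10.79·e^(−0.0777·9/12) = 21.4047
Current forward F = (S − I)·e^(rT) = (375.90 − 21.4047)·e^(0.0777·14/12) = 354.4953 × 1.094886 = 388.1319
Value (long) = (F − K)·e^(−rT) = (388.1319 − 413.47) × 0.913337 = -23.1422
Short position value = −(long value) = ¥23.14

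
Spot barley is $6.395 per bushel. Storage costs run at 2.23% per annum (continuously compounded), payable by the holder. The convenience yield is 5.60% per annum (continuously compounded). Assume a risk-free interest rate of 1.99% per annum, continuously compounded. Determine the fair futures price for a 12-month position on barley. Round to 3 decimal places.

$6.307 per bushel

Net carry = r + u − y = 0.0199 + 0.0223 − 0.0560 = -0.0138
F = S·e^((r+u−y)T) = 6.395 · e^(-0.0138 × 12/12) = 6.395 · e^-0.013800
= 6.395 × 0.986295 = $6.307 per bushel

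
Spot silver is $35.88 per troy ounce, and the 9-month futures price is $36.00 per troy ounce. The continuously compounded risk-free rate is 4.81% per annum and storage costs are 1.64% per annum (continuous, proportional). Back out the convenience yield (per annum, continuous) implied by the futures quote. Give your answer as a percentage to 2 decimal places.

6.00%

F = S·e^((r+u−y)T) ⇒ (r+u−y) = ln(F/S)/T
ln(36.00/35.88) = 0.003339; /T ⇒ 0.004452
y = r + u − ln(F/S)/T = 0.0481 + 0.0164 − 0.004452 = 0.060048
y = 6.00%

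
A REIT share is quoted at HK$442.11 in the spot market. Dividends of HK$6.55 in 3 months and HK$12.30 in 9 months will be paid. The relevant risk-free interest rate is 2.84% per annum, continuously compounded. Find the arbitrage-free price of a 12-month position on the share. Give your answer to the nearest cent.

HK$435.77

PV(dividends) I = 6.55·e^(−0.0284·3/12) + 12.30·e^(−0.0284·9/12)
I = 6.5037 + 12.0408 = 18.5445
F = (S − I)·e^(rT) = (442.11 − 18.5445) · e^(0.0284·12/12)
= 423.5655 · e^0.028400 = 423.5655 × 1.028807 = HK$435.77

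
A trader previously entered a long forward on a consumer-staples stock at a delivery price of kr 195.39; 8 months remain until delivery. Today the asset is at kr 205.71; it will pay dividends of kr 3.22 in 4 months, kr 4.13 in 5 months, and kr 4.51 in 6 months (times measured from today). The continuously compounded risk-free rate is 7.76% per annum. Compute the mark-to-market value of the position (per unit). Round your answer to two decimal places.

kr 8.70

PV(remaining dividends) I = 3.22·e^(−0.0776·4/12) + 4.13·e^(−0.0776·5/12) + 4.51·e^(−0.0776·6/12) = 11.4747
Current forward F = (S − I)·e^(rT) = (205.71 − 11.4747)·e^(0.0776·8/12) = 194.2353 × 1.053095 = 204.5482
Value (long) = (F − K)·e^(−rT) = (204.5482 − 195.39) × 0.949582 = 8.6965
Value = kr 8.70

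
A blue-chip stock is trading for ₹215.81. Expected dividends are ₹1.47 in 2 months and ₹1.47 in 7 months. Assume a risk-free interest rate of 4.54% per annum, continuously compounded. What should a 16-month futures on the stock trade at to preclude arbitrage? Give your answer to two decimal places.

₹226.21

PV(dividends) I = 1.47·e^(−0.0454·2/12) + 1.47·e^(−0.0454·7/12)
I = 1.4589 + 1.4316 = 2.8905
F = (S − I)·e^(rT) = (215.81 − 2.8905) · e^(0.0454·16/12)
= 212.9195 · e^0.060533 = 212.9195 × 1.062403 = ₹226.21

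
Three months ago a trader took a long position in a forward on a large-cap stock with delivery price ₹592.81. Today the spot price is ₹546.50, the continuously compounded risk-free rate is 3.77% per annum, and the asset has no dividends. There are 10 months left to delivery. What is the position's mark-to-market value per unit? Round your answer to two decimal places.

Current fair forward for the remaining 10 months: F = S·e^(r·T), r = 0.0377
F = 546.50 · e^(0.0377 × 10/12) = 546.50 × 1.031915 = 563.9415
Value of long forward = (F − K)·e^(−rT) = (563.9415 − 592.81) · e^(−0.0377·10/12)
= -28.8685 × 0.969072 = -27.98

-₹27.98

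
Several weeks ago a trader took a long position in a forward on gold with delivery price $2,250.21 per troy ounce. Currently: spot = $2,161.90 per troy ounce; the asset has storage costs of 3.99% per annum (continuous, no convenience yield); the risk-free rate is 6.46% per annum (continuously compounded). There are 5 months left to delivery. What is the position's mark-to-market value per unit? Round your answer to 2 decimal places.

$7.69 per troy ounce

Current fair forward for the remaining 5 months: F = S·e^((r + u)·T), (r + u) = 0.0646 + 0.0399 = 0.1045
F = 2161.90 · e^(0.1045 × 5/12) = 2161.90 × 1.04450351 = 2258.1121
Value of long forward = (F − K)·e^(−rT) = (2258.1121 − 2250.21) · e^(−0.0646·5/12)
= 7.9021 × 0.97344236 = 7.69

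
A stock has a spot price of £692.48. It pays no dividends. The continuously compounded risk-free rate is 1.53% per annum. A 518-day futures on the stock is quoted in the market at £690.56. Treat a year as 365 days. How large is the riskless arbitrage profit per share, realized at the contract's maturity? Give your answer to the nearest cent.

Fair futures: F* = S·e^(carry·T), with carry = r = 0.0153
F* = 692.48 · e^(0.0153 × 518/365) = 692.48 · e^0.021713 = 692.48 × 1.021950 = £707.6799
Market £690.56 < fair £707.6799: forward underpriced → reverse cash-and-carry (short spot, go long the forward).
At maturity, profit = |F_mkt − F*| = |690.56 − 707.6799| = £17.12 per share

£17.12 per share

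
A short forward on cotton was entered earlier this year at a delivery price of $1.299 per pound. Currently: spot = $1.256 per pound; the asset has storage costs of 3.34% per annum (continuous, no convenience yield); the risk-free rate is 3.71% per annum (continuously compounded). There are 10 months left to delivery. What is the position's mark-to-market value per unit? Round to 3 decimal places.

Current fair forward for the remaining 10 months: F = S·e^((r + u)·T), (r + u) = 0.0371 + 0.0334 = 0.0705
F = 1.256 · e^(0.0705 × 10/12) = 1.256 × 1.060510 = 1.3320
Value of long forward = (F − K)·e^(−rT) = (1.3320 − 1.299) · e^(−0.0371·10/12)
= 0.0330 × 0.969556 = 0.032
Short position value = −(long value) = -$0.032

-$0.032 per pound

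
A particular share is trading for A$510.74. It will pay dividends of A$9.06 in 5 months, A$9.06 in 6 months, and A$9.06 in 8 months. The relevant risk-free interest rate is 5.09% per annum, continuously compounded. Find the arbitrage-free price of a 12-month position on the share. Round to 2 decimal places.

PV(dividends) I = 9.06·e^(−0.0509·5/12) + 9.06·e^(−0.0509·6/12) + 9.06·e^(−0.0509·8/12)
I = 8.8699 + 8.8323 + 8.7577 = 26.4599
F = (S − I)·e^(rT) = (510.74 − 26.4599) · e^(0.0509·12/12)
= 484.2801 · e^0.050900 = 484.2801 × 1.052218 = A$509.57

A$509.57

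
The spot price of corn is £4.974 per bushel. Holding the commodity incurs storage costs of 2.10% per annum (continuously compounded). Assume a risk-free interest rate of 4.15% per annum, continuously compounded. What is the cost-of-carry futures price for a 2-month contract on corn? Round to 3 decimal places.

Net carry = r + u − y = 0.0415 + 0.0210 − 0.0000 = 0.0625
F = S·e^((r+u−y)T) = 4.974 · e^(0.0625 × 2/12) = 4.974 · e^0.010417
= 4.974 × 1.010471 = £5.026 per bushel

£5.026 per bushel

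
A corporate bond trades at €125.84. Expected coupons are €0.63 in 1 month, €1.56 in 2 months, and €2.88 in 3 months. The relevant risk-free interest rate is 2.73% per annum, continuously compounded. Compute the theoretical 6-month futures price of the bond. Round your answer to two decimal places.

€122.46

PV(coupons) I = 0.63·e^(−0.0273·1/12) + 1.56·e^(−0.0273·2/12) + 2.88·e^(−0.0273·3/12)
I = 0.6286 + 1.5529 + 2.8604 = 5.0419
F = (S − I)·e^(rT) = (125.84 − 5.0419) · e^(0.0273·6/12)
= 120.7981 · e^0.013650 = 120.7981 × 1.013744 = €122.46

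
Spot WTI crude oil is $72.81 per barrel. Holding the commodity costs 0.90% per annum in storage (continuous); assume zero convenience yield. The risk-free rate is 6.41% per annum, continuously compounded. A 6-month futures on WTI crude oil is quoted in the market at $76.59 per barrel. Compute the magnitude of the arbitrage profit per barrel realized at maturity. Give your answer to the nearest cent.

$1.07 per barrel

Fair futures: F* = S·e^(carry·T), with carry = (r + u) = 0.0641 + 0.0090 = 0.0731
F* = 72.81 · e^(0.0731 × 6/12) = 72.81 · e^0.036550 = 72.81 × 1.037226 = $75.5204
Market $76.59 > fair $75.5204: forward overpriced → cash-and-carry (buy spot, short the forward).
At maturity, profit = |F_mkt − F*| = |76.59 − 75.5204| = $1.07 per barrel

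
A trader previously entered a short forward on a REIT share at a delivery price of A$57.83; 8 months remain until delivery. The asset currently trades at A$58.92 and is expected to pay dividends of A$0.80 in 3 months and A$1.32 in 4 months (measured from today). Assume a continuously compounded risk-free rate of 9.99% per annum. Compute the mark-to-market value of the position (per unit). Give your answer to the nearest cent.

PV(remaining dividends) I = 0.80·e^(−0.0999·3/12) + 1.32·e^(−0.0999·4/12) = 2.0570
Current forward F = (S − I)·e^(rT) = (58.92 − 2.0570)·e^(0.0999·8/12) = 56.8630 × 1.068868 = 60.7790
Value (long) = (F − K)·e^(−rT) = (60.7790 − 57.83) × 0.935569 = 2.7590
Short position value = −(long value) = -A$2.76

-A$2.76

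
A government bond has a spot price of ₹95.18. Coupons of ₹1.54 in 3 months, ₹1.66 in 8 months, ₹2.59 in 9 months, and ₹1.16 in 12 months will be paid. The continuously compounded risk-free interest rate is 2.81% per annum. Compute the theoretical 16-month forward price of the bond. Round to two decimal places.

₹91.73

PV(coupons) I = 1.54·e^(−0.0281·3/12) + 1.66·e^(−0.0281·8/12) + 2.59·e^(−0.0281·9/12) + 1.16·e^(−0.0281·12/12)
I = 1.5292 + 1.6292 + 2.5360 + 1.1279 = 6.8223
F = (S − I)·e^(rT) = (95.18 − 6.8223) · e^(0.0281·16/12)
= 88.3577 · e^0.037467 = 88.3577 × 1.038178 = ₹91.73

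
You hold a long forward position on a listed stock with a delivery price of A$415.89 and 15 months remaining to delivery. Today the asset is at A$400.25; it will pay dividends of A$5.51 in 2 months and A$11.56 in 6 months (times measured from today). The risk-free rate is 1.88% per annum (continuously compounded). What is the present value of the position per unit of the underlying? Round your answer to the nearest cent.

PV(remaining dividends) I = 5.51·e^(−0.0188·2/12) + 11.56·e^(−0.0188·6/12) = 16.9446
Current forward F = (S − I)·e^(rT) = (400.25 − 16.9446)·e^(0.0188·15/12) = 383.3054 × 1.023778 = 392.4196
Value (long) = (F − K)·e^(−rT) = (392.4196 − 415.89) × 0.976774 = -22.9253
Value = -A$22.93

-A$22.93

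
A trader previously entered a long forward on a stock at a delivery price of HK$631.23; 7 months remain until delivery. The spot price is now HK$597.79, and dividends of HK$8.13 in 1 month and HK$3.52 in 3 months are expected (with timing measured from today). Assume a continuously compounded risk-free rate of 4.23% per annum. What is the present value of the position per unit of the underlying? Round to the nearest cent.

-HK$29.64

PV(remaining dividends) I = 8.13·e^(−0.0423·1/12) + 3.52·e^(−0.0423·3/12) = 11.5844
Current forward F = (S − I)·e^(rT) = (597.79 − 11.5844)·e^(0.0423·7/12) = 586.2056 × 1.024982 = 600.8502
Value (long) = (F − K)·e^(−rT) = (600.8502 − 631.23) × 0.975627 = -29.6394
Value = -HK$29.64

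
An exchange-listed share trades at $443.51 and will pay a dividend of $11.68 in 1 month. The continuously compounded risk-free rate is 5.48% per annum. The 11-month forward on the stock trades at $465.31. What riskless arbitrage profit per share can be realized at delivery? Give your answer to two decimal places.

PV(dividends) I = 11.68·e^(−0.0548·1/12) = 11.6268
Fair forward F* = (S − I)·e^(rT) = (443.51 − 11.6268)·e^0.050233 = 431.8832 × 1.051516 = 454.1321
Market $465.31 > fair 454.1321: forward overpriced → cash-and-carry (borrow at r, buy the stock and collect the dividends, short the forward).
Profit at T = |F_mkt − F*| = |465.31 − 454.1321| = $11.18 per share

$11.18 per share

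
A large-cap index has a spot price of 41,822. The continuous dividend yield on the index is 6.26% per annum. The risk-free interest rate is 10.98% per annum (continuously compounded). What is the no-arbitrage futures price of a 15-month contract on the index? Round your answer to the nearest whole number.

F = S·e^((r − q)T) = 41822 · e^((0.1098 − 0.0626) × 15/12)
= 41822 · e^0.059000 = 41822 × 1.060775
F = 44,364

44,364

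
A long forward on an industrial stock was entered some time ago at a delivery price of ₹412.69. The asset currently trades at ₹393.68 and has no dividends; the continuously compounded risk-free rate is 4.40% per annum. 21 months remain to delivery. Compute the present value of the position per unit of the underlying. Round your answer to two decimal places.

₹11.57

Current fair forward for the remaining 21 months: F = S·e^(r·T), r = 0.0440
F = 393.68 · e^(0.0440 × 21/12) = 393.68 × 1.080042 = 425.1909
Value of long forward = (F − K)·e^(−rT) = (425.1909 − 412.69) · e^(−0.0440·21/12)
= 12.5009 × 0.925890 = 11.57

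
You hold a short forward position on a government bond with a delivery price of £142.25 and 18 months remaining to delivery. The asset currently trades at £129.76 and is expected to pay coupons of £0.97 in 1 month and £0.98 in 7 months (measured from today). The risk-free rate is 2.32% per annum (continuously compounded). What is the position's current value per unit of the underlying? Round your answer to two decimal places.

£9.56

PV(remaining coupons) I = 0.97·e^(−0.0232·1/12) + 0.98·e^(−0.0232·7/12) = 1.9350
Current forward F = (S − I)·e^(rT) = (129.76 − 1.9350)·e^(0.0232·18/12) = 127.8250 × 1.035413 = 132.3517
Value (long) = (F − K)·e^(−rT) = (132.3517 − 142.25) × 0.965799 = -9.5598
Short position value = −(long value) = £9.56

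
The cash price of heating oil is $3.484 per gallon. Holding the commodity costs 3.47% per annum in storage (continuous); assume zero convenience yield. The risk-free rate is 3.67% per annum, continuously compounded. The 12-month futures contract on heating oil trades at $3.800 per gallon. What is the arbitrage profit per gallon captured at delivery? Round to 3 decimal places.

Fair futures: F* = S·e^(carry·T), with carry = (r + u) = 0.0367 + 0.0347 = 0.0714
F* = 3.484 · e^(0.0714 × 12/12) = 3.484 · e^0.071400 = 3.484 × 1.074011 = $3.7419
Market $3.800 > fair $3.7419: forward overpriced → cash-and-carry (buy spot, short the forward).
At maturity, profit = |F_mkt − F*| = |3.800 − 3.7419| = $0.058 per gallon

$0.058 per gallon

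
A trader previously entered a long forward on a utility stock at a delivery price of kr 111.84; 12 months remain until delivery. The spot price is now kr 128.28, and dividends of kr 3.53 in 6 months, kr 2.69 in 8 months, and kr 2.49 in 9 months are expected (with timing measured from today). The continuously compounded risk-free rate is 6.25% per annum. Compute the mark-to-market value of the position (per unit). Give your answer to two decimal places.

kr 14.84

PV(remaining dividends) I = 3.53·e^(−0.0625·6/12) + 2.69·e^(−0.0625·8/12) + 2.49·e^(−0.0625·9/12) = 8.3776
Current forward F = (S − I)·e^(rT) = (128.28 − 8.3776)·e^(0.0625·12/12) = 119.9024 × 1.064494 = 127.6354
Value (long) = (F − K)·e^(−rT) = (127.6354 − 111.84) × 0.939413 = 14.8384
Value = kr 14.84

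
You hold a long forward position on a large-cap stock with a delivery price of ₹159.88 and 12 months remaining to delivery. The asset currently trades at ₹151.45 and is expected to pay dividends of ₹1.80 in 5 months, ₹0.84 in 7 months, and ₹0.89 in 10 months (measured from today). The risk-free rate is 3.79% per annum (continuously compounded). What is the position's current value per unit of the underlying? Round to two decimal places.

PV(remaining dividends) I = 1.80·e^(−0.0379·5/12) + 0.84·e^(−0.0379·7/12) + 0.89·e^(−0.0379·10/12) = 3.4558
Current forward F = (S − I)·e^(rT) = (151.45 − 3.4558)·e^(0.0379·12/12) = 147.9942 × 1.038627 = 153.7108
Value (long) = (F − K)·e^(−rT) = (153.7108 − 159.88) × 0.962809 = -5.9398
Value = -₹5.94

-₹5.94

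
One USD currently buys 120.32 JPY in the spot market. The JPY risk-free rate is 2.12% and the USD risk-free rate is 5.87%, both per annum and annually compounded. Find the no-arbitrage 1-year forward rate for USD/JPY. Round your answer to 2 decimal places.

By covered interest parity, F = S · (1+r_JPY)^T / (1+r_USD)^T
= 120.32 × 1.021200 / 1.058700 = 120.32 × 0.964579
F = 116.06 JPY per USD

116.06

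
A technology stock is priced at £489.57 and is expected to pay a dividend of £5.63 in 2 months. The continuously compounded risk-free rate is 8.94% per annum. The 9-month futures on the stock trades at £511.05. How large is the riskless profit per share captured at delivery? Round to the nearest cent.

PV(dividends) I = 5.63·e^(−0.0894·2/12) = 5.5467
Fair futures F* = (S − I)·e^(rT) = (489.57 − 5.5467)·e^0.067050 = 484.0233 × 1.069349 = 517.5898
Market £511.05 < fair 517.5898: forward underpriced → reverse cash-and-carry (short the stock, invest proceeds at r, pay the dividends, go long the forward).
Profit at T = |F_mkt − F*| = |511.05 − 517.5898| = £6.54 per share

£6.54 per share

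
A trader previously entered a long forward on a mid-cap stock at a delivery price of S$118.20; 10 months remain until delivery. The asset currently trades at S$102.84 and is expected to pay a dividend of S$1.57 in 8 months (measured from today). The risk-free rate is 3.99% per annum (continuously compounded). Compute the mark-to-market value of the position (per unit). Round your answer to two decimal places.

PV(remaining dividends) I = 1.57·e^(−0.0399·8/12) = 1.5288
Current forward F = (S − I)·e^(rT) = (102.84 − 1.5288)·e^(0.0399·10/12) = 101.3112 × 1.033809 = 104.7364
Value (long) = (F − K)·e^(−rT) = (104.7364 − 118.20) × 0.967297 = -13.0233
Value = -S$13.02

-S$13.02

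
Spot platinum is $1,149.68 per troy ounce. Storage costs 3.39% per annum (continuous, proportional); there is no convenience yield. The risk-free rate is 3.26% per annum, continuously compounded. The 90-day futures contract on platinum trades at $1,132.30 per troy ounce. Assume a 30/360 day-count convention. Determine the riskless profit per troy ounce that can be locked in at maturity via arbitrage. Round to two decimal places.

Fair futures: F* = S·e^(carry·T), with carry = (r + u) = 0.0326 + 0.0339 = 0.0665
F* = 1149.68 · e^(0.0665 × 90/360) = 1149.68 · e^0.01662500 = 1149.68 × 1.01676396 = $1168.9532
Market $1132.30 < fair $1168.9532: forward underpriced → reverse cash-and-carry (short spot, go long the forward).
At maturity, profit = |F_mkt − F*| = |1132.30 − 1168.9532| = $36.65 per troy ounce

$36.65 per troy ounce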